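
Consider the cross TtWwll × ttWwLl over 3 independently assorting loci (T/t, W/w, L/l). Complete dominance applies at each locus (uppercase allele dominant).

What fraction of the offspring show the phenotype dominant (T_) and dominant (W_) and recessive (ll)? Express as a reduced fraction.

TtWwll gametes: TWl×2, Twl×2, tWl×2, twl×2
ttWwLl gametes: tWL×2, tWl×2, twL×2, twl×2
TtWwll×ttWwLl grid (8·8=64): TtWWLl=4 TtWWll=4 TtWwLl=8 TtWwll=8 TtwwLl=4 Ttwwll=4 ttWWLl=4 ttWWll=4 ttWwLl=8 ttWwll=8 ttwwLl=4 ttwwll=4
T_ W_ ll hits 12/64; gcd=4; 12÷4/64÷4 = 3/16

P(T_ W_ ll) = 3/16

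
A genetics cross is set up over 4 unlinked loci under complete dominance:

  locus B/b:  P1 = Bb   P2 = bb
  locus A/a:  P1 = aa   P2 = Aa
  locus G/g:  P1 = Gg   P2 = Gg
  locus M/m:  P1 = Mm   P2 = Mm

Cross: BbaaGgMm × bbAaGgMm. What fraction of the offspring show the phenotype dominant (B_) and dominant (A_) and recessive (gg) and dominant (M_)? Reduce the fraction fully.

BbaaGgMm gametes: BaGM×2, BaGm×2, BagM×2, Bagm×2, baGM×2, baGm×2, bagM×2, bagm×2
bbAaGgMm gametes: bAGM×2, bAGm×2, bAgM×2, bAgm×2, baGM×2, baGm×2, bagM×2, bagm×2
BbaaGgMm×bbAaGgMm grid (16·16=256): BbAaGGMM=4 BbAaGGMm=8 BbAaGGmm=4 BbAaGgMM=8 BbAaGgMm=16 BbAaGgmm=8 BbAaggMM=4 BbAaggMm=8 BbAaggmm=4 BbaaGGMM=4 BbaaGGMm=8 BbaaGGmm=4 BbaaGgMM=8 BbaaGgMm=16 BbaaGgmm=8 BbaaggMM=4 BbaaggMm=8 Bbaaggmm=4 bbAaGGMM=4 bbAaGGMm=8 bbAaGGmm=4 bbAaGgMM=8 bbAaGgMm=16 bbAaGgmm=8 bbAaggMM=4 bbAaggMm=8 bbAaggmm=4 bbaaGGMM=4 bbaaGGMm=8 bbaaGGmm=4 bbaaGgMM=8 bbaaGgMm=16 bbaaGgmm=8 bbaaggMM=4 bbaaggMm=8 bbaaggmm=4
B_ A_ gg M_ hits 12/256; gcd=4; 12÷4/256÷4 = 3/64

P(B_ A_ gg M_) = 3/64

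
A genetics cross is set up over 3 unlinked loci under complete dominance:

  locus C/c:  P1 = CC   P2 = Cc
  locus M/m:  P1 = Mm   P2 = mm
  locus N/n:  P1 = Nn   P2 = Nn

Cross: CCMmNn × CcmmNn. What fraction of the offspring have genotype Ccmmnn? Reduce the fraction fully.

P(Ccmmnn) = 1/16

CCMmNn gametes: CMN×2, CMn×2, CmN×2, Cmn×2
CcmmNn gametes: CmN×2, Cmn×2, cmN×2, cmn×2
CCMmNn×CcmmNn grid (8·8=64): CCMmNN=4 CCMmNn=8 CCMmnn=4 CCmmNN=4 CCmmNn=8 CCmmnn=4 CcMmNN=4 CcMmNn=8 CcMmnn=4 CcmmNN=4 CcmmNn=8 Ccmmnn=4
Ccmmnn hits 4/64; gcd=4; 4÷4/64÷4 = 1/16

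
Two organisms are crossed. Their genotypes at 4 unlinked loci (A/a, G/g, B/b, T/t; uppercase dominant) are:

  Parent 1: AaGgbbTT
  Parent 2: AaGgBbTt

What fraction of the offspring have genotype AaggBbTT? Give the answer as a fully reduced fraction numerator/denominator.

P(AaggBbTT) = 1/32

AaGgbbTT gametes: AGbT×4, AgbT×4, aGbT×4, agbT×4
AaGgBbTt gametes: AGBT×1, AGBt×1, AGbT×1, AGbt×1, AgBT×1, AgBt×1, AgbT×1, Agbt×1, aGBT×1, aGBt×1, aGbT×1, aGbt×1, agBT×1, agBt×1, agbT×1, agbt×1
AaGgbbTT×AaGgBbTt grid (16·16=256): AAGGBbTT=4 AAGGBbTt=4 AAGGbbTT=4 AAGGbbTt=4 AAGgBbTT=8 AAGgBbTt=8 AAGgbbTT=8 AAGgbbTt=8 AAggBbTT=4 AAggBbTt=4 AAggbbTT=4 AAggbbTt=4 AaGGBbTT=8 AaGGBbTt=8 AaGGbbTT=8 AaGGbbTt=8 AaGgBbTT=16 AaGgBbTt=16 AaGgbbTT=16 AaGgbbTt=16 AaggBbTT=8 AaggBbTt=8 AaggbbTT=8 AaggbbTt=8 aaGGBbTT=4 aaGGBbTt=4 aaGGbbTT=4 aaGGbbTt=4 aaGgBbTT=8 aaGgBbTt=8 aaGgbbTT=8 aaGgbbTt=8 aaggBbTT=4 aaggBbTt=4 aaggbbTT=4 aaggbbTt=4
AaggBbTT hits 8/256; gcd=8; 8÷8/256÷8 = 1/32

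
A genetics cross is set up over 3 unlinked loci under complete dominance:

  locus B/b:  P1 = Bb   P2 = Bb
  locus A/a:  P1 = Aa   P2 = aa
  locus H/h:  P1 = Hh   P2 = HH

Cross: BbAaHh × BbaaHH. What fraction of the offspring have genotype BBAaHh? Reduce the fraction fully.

P(BBAaHh) = 1/16

BbAaHh gametes: BAH×1, BAh×1, BaH×1, Bah×1, bAH×1, bAh×1, baH×1, bah×1
BbaaHH gametes: BaH×4, baH×4
BbAaHh×BbaaHH grid (8·8=64): BBAaHH=4 BBAaHh=4 BBaaHH=4 BBaaHh=4 BbAaHH=8 BbAaHh=8 BbaaHH=8 BbaaHh=8 bbAaHH=4 bbAaHh=4 bbaaHH=4 bbaaHh=4
BBAaHh hits 4/64; gcd=4; 4÷4/64÷4 = 1/16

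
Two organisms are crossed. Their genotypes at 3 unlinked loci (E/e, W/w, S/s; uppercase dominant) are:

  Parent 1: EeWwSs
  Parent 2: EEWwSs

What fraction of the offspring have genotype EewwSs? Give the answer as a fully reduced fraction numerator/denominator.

P(EewwSs) = 1/16

EeWwSs gametes: EWS×1, EWs×1, EwS×1, Ews×1, eWS×1, eWs×1, ewS×1, ews×1
EEWwSs gametes: EWS×2, EWs×2, EwS×2, Ews×2
EeWwSs×EEWwSs grid (8·8=64): EEWWSS=2 EEWWSs=4 EEWWss=2 EEWwSS=4 EEWwSs=8 EEWwss=4 EEwwSS=2 EEwwSs=4 EEwwss=2 EeWWSS=2 EeWWSs=4 EeWWss=2 EeWwSS=4 EeWwSs=8 EeWwss=4 EewwSS=2 EewwSs=4 Eewwss=2
EewwSs hits 4/64; gcd=4; 4÷4/64÷4 = 1/16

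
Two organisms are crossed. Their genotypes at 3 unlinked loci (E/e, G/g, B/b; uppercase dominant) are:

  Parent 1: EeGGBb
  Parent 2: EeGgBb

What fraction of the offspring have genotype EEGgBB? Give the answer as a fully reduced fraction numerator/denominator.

P(EEGgBB) = 1/32

EeGGBb gametes: EGB×2, EGb×2, eGB×2, eGb×2
EeGgBb gametes: EGB×1, EGb×1, EgB×1, Egb×1, eGB×1, eGb×1, egB×1, egb×1
EeGGBb×EeGgBb grid (8·8=64): EEGGBB=2 EEGGBb=4 EEGGbb=2 EEGgBB=2 EEGgBb=4 EEGgbb=2 EeGGBB=4 EeGGBb=8 EeGGbb=4 EeGgBB=4 EeGgBb=8 EeGgbb=4 eeGGBB=2 eeGGBb=4 eeGGbb=2 eeGgBB=2 eeGgBb=4 eeGgbb=2
EEGgBB hits 2/64; gcd=2; 2÷2/64÷2 = 1/32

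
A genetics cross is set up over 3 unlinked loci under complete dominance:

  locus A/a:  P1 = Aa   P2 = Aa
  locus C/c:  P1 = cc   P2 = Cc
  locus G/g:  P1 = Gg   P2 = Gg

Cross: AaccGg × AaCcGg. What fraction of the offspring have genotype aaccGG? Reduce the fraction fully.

AaccGg gametes: AcG×2, Acg×2, acG×2, acg×2
AaCcGg gametes: ACG×1, ACg×1, AcG×1, Acg×1, aCG×1, aCg×1, acG×1, acg×1
AaccGg×AaCcGg grid (8·8=64): AACcGG=2 AACcGg=4 AACcgg=2 AAccGG=2 AAccGg=4 AAccgg=2 AaCcGG=4 AaCcGg=8 AaCcgg=4 AaccGG=4 AaccGg=8 Aaccgg=4 aaCcGG=2 aaCcGg=4 aaCcgg=2 aaccGG=2 aaccGg=4 aaccgg=2
aaccGG hits 2/64; gcd=2; 2÷2/64÷2 = 1/32

P(aaccGG) = 1/32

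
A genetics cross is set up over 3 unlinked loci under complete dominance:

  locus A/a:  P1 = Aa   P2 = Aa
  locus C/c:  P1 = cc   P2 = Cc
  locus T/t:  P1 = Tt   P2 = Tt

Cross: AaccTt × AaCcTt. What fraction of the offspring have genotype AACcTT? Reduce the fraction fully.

AaccTt gametes: AcT×2, Act×2, acT×2, act×2
AaCcTt gametes: ACT×1, ACt×1, AcT×1, Act×1, aCT×1, aCt×1, acT×1, act×1
AaccTt×AaCcTt grid (8·8=64): AACcTT=2 AACcTt=4 AACctt=2 AAccTT=2 AAccTt=4 AAcctt=2 AaCcTT=4 AaCcTt=8 AaCctt=4 AaccTT=4 AaccTt=8 Aacctt=4 aaCcTT=2 aaCcTt=4 aaCctt=2 aaccTT=2 aaccTt=4 aacctt=2
AACcTT hits 2/64; gcd=2; 2÷2/64÷2 = 1/32

P(AACcTT) = 1/32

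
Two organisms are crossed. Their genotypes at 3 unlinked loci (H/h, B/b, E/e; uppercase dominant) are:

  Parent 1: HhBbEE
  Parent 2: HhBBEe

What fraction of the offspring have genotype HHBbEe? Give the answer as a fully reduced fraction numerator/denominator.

HhBbEE gametes: HBE×2, HbE×2, hBE×2, hbE×2
HhBBEe gametes: HBE×2, HBe×2, hBE×2, hBe×2
HhBbEE×HhBBEe grid (8·8=64): HHBBEE=4 HHBBEe=4 HHBbEE=4 HHBbEe=4 HhBBEE=8 HhBBEe=8 HhBbEE=8 HhBbEe=8 hhBBEE=4 hhBBEe=4 hhBbEE=4 hhBbEe=4
HHBbEe hits 4/64; gcd=4; 4÷4/64÷4 = 1/16

P(HHBbEe) = 1/16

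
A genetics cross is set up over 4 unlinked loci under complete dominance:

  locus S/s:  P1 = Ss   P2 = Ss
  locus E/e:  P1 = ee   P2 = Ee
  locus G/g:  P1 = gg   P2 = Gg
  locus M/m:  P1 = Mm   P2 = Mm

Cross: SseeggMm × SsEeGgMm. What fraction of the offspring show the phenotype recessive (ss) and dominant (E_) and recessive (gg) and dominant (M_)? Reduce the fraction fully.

SseeggMm gametes: SegM×4, Segm×4, segM×4, segm×4
SsEeGgMm gametes: SEGM×1, SEGm×1, SEgM×1, SEgm×1, SeGM×1, SeGm×1, SegM×1, Segm×1, sEGM×1, sEGm×1, sEgM×1, sEgm×1, seGM×1, seGm×1, segM×1, segm×1
SseeggMm×SsEeGgMm grid (16·16=256): SSEeGgMM=4 SSEeGgMm=8 SSEeGgmm=4 SSEeggMM=4 SSEeggMm=8 SSEeggmm=4 SSeeGgMM=4 SSeeGgMm=8 SSeeGgmm=4 SSeeggMM=4 SSeeggMm=8 SSeeggmm=4 SsEeGgMM=8 SsEeGgMm=16 SsEeGgmm=8 SsEeggMM=8 SsEeggMm=16 SsEeggmm=8 SseeGgMM=8 SseeGgMm=16 SseeGgmm=8 SseeggMM=8 SseeggMm=16 Sseeggmm=8 ssEeGgMM=4 ssEeGgMm=8 ssEeGgmm=4 ssEeggMM=4 ssEeggMm=8 ssEeggmm=4 sseeGgMM=4 sseeGgMm=8 sseeGgmm=4 sseeggMM=4 sseeggMm=8 sseeggmm=4
ss E_ gg M_ hits 12/256; gcd=4; 12÷4/256÷4 = 3/64

P(ss E_ gg M_) = 3/64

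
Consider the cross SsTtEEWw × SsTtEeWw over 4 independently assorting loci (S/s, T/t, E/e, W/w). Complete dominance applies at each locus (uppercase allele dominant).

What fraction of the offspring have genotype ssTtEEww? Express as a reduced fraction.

SsTtEEWw gametes: STEW×2, STEw×2, StEW×2, StEw×2, sTEW×2, sTEw×2, stEW×2, stEw×2
SsTtEeWw gametes: STEW×1, STEw×1, STeW×1, STew×1, StEW×1, StEw×1, SteW×1, Stew×1, sTEW×1, sTEw×1, sTeW×1, sTew×1, stEW×1, stEw×1, steW×1, stew×1
SsTtEEWw×SsTtEeWw grid (16·16=256): SSTTEEWW=2 SSTTEEWw=4 SSTTEEww=2 SSTTEeWW=2 SSTTEeWw=4 SSTTEeww=2 SSTtEEWW=4 SSTtEEWw=8 SSTtEEww=4 SSTtEeWW=4 SSTtEeWw=8 SSTtEeww=4 SSttEEWW=2 SSttEEWw=4 SSttEEww=2 SSttEeWW=2 SSttEeWw=4 SSttEeww=2 SsTTEEWW=4 SsTTEEWw=8 SsTTEEww=4 SsTTEeWW=4 SsTTEeWw=8 SsTTEeww=4 SsTtEEWW=8 SsTtEEWw=16 SsTtEEww=8 SsTtEeWW=8 SsTtEeWw=16 SsTtEeww=8 SsttEEWW=4 SsttEEWw=8 SsttEEww=4 SsttEeWW=4 SsttEeWw=8 SsttEeww=4 ssTTEEWW=2 ssTTEEWw=4 ssTTEEww=2 ssTTEeWW=2 ssTTEeWw=4 ssTTEeww=2 ssTtEEWW=4 ssTtEEWw=8 ssTtEEww=4 ssTtEeWW=4 ssTtEeWw=8 ssTtEeww=4 ssttEEWW=2 ssttEEWw=4 ssttEEww=2 ssttEeWW=2 ssttEeWw=4 ssttEeww=2
ssTtEEww hits 4/256; gcd=4; 4÷4/256÷4 = 1/64

P(ssTtEEww) = 1/64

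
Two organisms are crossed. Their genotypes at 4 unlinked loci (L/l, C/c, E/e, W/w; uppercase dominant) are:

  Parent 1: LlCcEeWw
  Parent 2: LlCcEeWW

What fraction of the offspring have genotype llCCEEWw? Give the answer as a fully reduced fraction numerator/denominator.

LlCcEeWw gametes: LCEW×1, LCEw×1, LCeW×1, LCew×1, LcEW×1, LcEw×1, LceW×1, Lcew×1, lCEW×1, lCEw×1, lCeW×1, lCew×1, lcEW×1, lcEw×1, lceW×1, lcew×1
LlCcEeWW gametes: LCEW×2, LCeW×2, LcEW×2, LceW×2, lCEW×2, lCeW×2, lcEW×2, lceW×2
LlCcEeWw×LlCcEeWW grid (16·16=256): LLCCEEWW=2 LLCCEEWw=2 LLCCEeWW=4 LLCCEeWw=4 LLCCeeWW=2 LLCCeeWw=2 LLCcEEWW=4 LLCcEEWw=4 LLCcEeWW=8 LLCcEeWw=8 LLCceeWW=4 LLCceeWw=4 LLccEEWW=2 LLccEEWw=2 LLccEeWW=4 LLccEeWw=4 LLcceeWW=2 LLcceeWw=2 LlCCEEWW=4 LlCCEEWw=4 LlCCEeWW=8 LlCCEeWw=8 LlCCeeWW=4 LlCCeeWw=4 LlCcEEWW=8 LlCcEEWw=8 LlCcEeWW=16 LlCcEeWw=16 LlCceeWW=8 LlCceeWw=8 LlccEEWW=4 LlccEEWw=4 LlccEeWW=8 LlccEeWw=8 LlcceeWW=4 LlcceeWw=4 llCCEEWW=2 llCCEEWw=2 llCCEeWW=4 llCCEeWw=4 llCCeeWW=2 llCCeeWw=2 llCcEEWW=4 llCcEEWw=4 llCcEeWW=8 llCcEeWw=8 llCceeWW=4 llCceeWw=4 llccEEWW=2 llccEEWw=2 llccEeWW=4 llccEeWw=4 llcceeWW=2 llcceeWw=2
llCCEEWw hits 2/256; gcd=2; 2÷2/256÷2 = 1/128

P(llCCEEWw) = 1/128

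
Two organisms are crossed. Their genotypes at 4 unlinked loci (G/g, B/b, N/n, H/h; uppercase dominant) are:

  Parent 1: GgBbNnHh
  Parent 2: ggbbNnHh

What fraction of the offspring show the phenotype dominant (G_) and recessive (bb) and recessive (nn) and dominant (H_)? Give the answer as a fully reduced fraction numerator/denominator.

GgBbNnHh gametes: GBNH×1, GBNh×1, GBnH×1, GBnh×1, GbNH×1, GbNh×1, GbnH×1, Gbnh×1, gBNH×1, gBNh×1, gBnH×1, gBnh×1, gbNH×1, gbNh×1, gbnH×1, gbnh×1
ggbbNnHh gametes: gbNH×4, gbNh×4, gbnH×4, gbnh×4
GgBbNnHh×ggbbNnHh grid (16·16=256): GgBbNNHH=4 GgBbNNHh=8 GgBbNNhh=4 GgBbNnHH=8 GgBbNnHh=16 GgBbNnhh=8 GgBbnnHH=4 GgBbnnHh=8 GgBbnnhh=4 GgbbNNHH=4 GgbbNNHh=8 GgbbNNhh=4 GgbbNnHH=8 GgbbNnHh=16 GgbbNnhh=8 GgbbnnHH=4 GgbbnnHh=8 Ggbbnnhh=4 ggBbNNHH=4 ggBbNNHh=8 ggBbNNhh=4 ggBbNnHH=8 ggBbNnHh=16 ggBbNnhh=8 ggBbnnHH=4 ggBbnnHh=8 ggBbnnhh=4 ggbbNNHH=4 ggbbNNHh=8 ggbbNNhh=4 ggbbNnHH=8 ggbbNnHh=16 ggbbNnhh=8 ggbbnnHH=4 ggbbnnHh=8 ggbbnnhh=4
G_ bb nn H_ hits 12/256; gcd=4; 12÷4/256÷4 = 3/64

P(G_ bb nn H_) = 3/64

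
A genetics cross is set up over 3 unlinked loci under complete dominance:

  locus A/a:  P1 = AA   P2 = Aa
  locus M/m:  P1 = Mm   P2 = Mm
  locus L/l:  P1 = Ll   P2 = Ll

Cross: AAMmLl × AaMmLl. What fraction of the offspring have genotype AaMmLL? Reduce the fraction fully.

AAMmLl gametes: AML×2, AMl×2, AmL×2, Aml×2
AaMmLl gametes: AML×1, AMl×1, AmL×1, Aml×1, aML×1, aMl×1, amL×1, aml×1
AAMmLl×AaMmLl grid (8·8=64): AAMMLL=2 AAMMLl=4 AAMMll=2 AAMmLL=4 AAMmLl=8 AAMmll=4 AAmmLL=2 AAmmLl=4 AAmmll=2 AaMMLL=2 AaMMLl=4 AaMMll=2 AaMmLL=4 AaMmLl=8 AaMmll=4 AammLL=2 AammLl=4 Aammll=2
AaMmLL hits 4/64; gcd=4; 4÷4/64÷4 = 1/16

P(AaMmLL) = 1/16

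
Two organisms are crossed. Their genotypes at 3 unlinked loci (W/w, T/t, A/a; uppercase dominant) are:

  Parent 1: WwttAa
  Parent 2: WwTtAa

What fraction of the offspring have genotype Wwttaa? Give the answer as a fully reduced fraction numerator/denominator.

WwttAa gametes: WtA×2, Wta×2, wtA×2, wta×2
WwTtAa gametes: WTA×1, WTa×1, WtA×1, Wta×1, wTA×1, wTa×1, wtA×1, wta×1
WwttAa×WwTtAa grid (8·8=64): WWTtAA=2 WWTtAa=4 WWTtaa=2 WWttAA=2 WWttAa=4 WWttaa=2 WwTtAA=4 WwTtAa=8 WwTtaa=4 WwttAA=4 WwttAa=8 Wwttaa=4 wwTtAA=2 wwTtAa=4 wwTtaa=2 wwttAA=2 wwttAa=4 wwttaa=2
Wwttaa hits 4/64; gcd=4; 4÷4/64÷4 = 1/16

P(Wwttaa) = 1/16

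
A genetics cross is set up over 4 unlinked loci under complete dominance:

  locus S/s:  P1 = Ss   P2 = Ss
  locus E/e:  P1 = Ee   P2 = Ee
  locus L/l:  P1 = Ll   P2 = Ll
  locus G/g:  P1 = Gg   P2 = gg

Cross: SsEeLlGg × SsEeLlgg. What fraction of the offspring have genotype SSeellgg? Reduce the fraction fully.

SsEeLlGg gametes: SELG×1, SELg×1, SElG×1, SElg×1, SeLG×1, SeLg×1, SelG×1, Selg×1, sELG×1, sELg×1, sElG×1, sElg×1, seLG×1, seLg×1, selG×1, selg×1
SsEeLlgg gametes: SELg×2, SElg×2, SeLg×2, Selg×2, sELg×2, sElg×2, seLg×2, selg×2
SsEeLlGg×SsEeLlgg grid (16·16=256): SSEELLGg=2 SSEELLgg=2 SSEELlGg=4 SSEELlgg=4 SSEEllGg=2 SSEEllgg=2 SSEeLLGg=4 SSEeLLgg=4 SSEeLlGg=8 SSEeLlgg=8 SSEellGg=4 SSEellgg=4 SSeeLLGg=2 SSeeLLgg=2 SSeeLlGg=4 SSeeLlgg=4 SSeellGg=2 SSeellgg=2 SsEELLGg=4 SsEELLgg=4 SsEELlGg=8 SsEELlgg=8 SsEEllGg=4 SsEEllgg=4 SsEeLLGg=8 SsEeLLgg=8 SsEeLlGg=16 SsEeLlgg=16 SsEellGg=8 SsEellgg=8 SseeLLGg=4 SseeLLgg=4 SseeLlGg=8 SseeLlgg=8 SseellGg=4 Sseellgg=4 ssEELLGg=2 ssEELLgg=2 ssEELlGg=4 ssEELlgg=4 ssEEllGg=2 ssEEllgg=2 ssEeLLGg=4 ssEeLLgg=4 ssEeLlGg=8 ssEeLlgg=8 ssEellGg=4 ssEellgg=4 sseeLLGg=2 sseeLLgg=2 sseeLlGg=4 sseeLlgg=4 sseellGg=2 sseellgg=2
SSeellgg hits 2/256; gcd=2; 2÷2/256÷2 = 1/128

P(SSeellgg) = 1/128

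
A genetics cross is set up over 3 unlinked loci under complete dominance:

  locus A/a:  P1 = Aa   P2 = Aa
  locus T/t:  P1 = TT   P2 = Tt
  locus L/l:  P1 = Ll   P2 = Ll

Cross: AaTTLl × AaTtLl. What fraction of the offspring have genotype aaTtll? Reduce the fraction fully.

AaTTLl gametes: ATL×2, ATl×2, aTL×2, aTl×2
AaTtLl gametes: ATL×1, ATl×1, AtL×1, Atl×1, aTL×1, aTl×1, atL×1, atl×1
AaTTLl×AaTtLl grid (8·8=64): AATTLL=2 AATTLl=4 AATTll=2 AATtLL=2 AATtLl=4 AATtll=2 AaTTLL=4 AaTTLl=8 AaTTll=4 AaTtLL=4 AaTtLl=8 AaTtll=4 aaTTLL=2 aaTTLl=4 aaTTll=2 aaTtLL=2 aaTtLl=4 aaTtll=2
aaTtll hits 2/64; gcd=2; 2÷2/64÷2 = 1/32

P(aaTtll) = 1/32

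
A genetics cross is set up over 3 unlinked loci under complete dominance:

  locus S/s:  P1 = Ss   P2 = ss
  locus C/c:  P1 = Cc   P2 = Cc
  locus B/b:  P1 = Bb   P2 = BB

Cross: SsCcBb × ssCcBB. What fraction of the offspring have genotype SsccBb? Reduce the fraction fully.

P(SsccBb) = 1/16

SsCcBb gametes: SCB×1, SCb×1, ScB×1, Scb×1, sCB×1, sCb×1, scB×1, scb×1
ssCcBB gametes: sCB×4, scB×4
SsCcBb×ssCcBB grid (8·8=64): SsCCBB=4 SsCCBb=4 SsCcBB=8 SsCcBb=8 SsccBB=4 SsccBb=4 ssCCBB=4 ssCCBb=4 ssCcBB=8 ssCcBb=8 ssccBB=4 ssccBb=4
SsccBb hits 4/64; gcd=4; 4÷4/64÷4 = 1/16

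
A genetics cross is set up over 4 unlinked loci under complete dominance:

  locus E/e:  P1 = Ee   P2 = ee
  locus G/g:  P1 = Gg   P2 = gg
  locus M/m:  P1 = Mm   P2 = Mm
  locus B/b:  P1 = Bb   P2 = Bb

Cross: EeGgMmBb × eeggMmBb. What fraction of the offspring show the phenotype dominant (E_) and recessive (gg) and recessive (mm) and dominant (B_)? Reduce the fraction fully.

EeGgMmBb gametes: EGMB×1, EGMb×1, EGmB×1, EGmb×1, EgMB×1, EgMb×1, EgmB×1, Egmb×1, eGMB×1, eGMb×1, eGmB×1, eGmb×1, egMB×1, egMb×1, egmB×1, egmb×1
eeggMmBb gametes: egMB×4, egMb×4, egmB×4, egmb×4
EeGgMmBb×eeggMmBb grid (16·16=256): EeGgMMBB=4 EeGgMMBb=8 EeGgMMbb=4 EeGgMmBB=8 EeGgMmBb=16 EeGgMmbb=8 EeGgmmBB=4 EeGgmmBb=8 EeGgmmbb=4 EeggMMBB=4 EeggMMBb=8 EeggMMbb=4 EeggMmBB=8 EeggMmBb=16 EeggMmbb=8 EeggmmBB=4 EeggmmBb=8 Eeggmmbb=4 eeGgMMBB=4 eeGgMMBb=8 eeGgMMbb=4 eeGgMmBB=8 eeGgMmBb=16 eeGgMmbb=8 eeGgmmBB=4 eeGgmmBb=8 eeGgmmbb=4 eeggMMBB=4 eeggMMBb=8 eeggMMbb=4 eeggMmBB=8 eeggMmBb=16 eeggMmbb=8 eeggmmBB=4 eeggmmBb=8 eeggmmbb=4
E_ gg mm B_ hits 12/256; gcd=4; 12÷4/256÷4 = 3/64

P(E_ gg mm B_) = 3/64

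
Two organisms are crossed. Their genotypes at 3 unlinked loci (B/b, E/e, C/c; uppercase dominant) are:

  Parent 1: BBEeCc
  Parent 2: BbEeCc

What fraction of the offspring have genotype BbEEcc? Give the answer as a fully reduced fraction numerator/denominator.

P(BbEEcc) = 1/32

BBEeCc gametes: BEC×2, BEc×2, BeC×2, Bec×2
BbEeCc gametes: BEC×1, BEc×1, BeC×1, Bec×1, bEC×1, bEc×1, beC×1, bec×1
BBEeCc×BbEeCc grid (8·8=64): BBEECC=2 BBEECc=4 BBEEcc=2 BBEeCC=4 BBEeCc=8 BBEecc=4 BBeeCC=2 BBeeCc=4 BBeecc=2 BbEECC=2 BbEECc=4 BbEEcc=2 BbEeCC=4 BbEeCc=8 BbEecc=4 BbeeCC=2 BbeeCc=4 Bbeecc=2
BbEEcc hits 2/64; gcd=2; 2÷2/64÷2 = 1/32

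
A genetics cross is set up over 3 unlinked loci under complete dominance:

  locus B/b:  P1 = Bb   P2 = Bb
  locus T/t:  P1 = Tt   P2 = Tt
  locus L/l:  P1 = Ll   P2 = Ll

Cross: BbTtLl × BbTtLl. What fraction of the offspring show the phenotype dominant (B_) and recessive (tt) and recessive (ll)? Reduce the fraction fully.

P(B_ tt ll) = 3/64

BbTtLl gametes: BTL×1, BTl×1, BtL×1, Btl×1, bTL×1, bTl×1, btL×1, btl×1
BbTtLl gametes: BTL×1, BTl×1, BtL×1, Btl×1, bTL×1, bTl×1, btL×1, btl×1
BbTtLl×BbTtLl grid (8·8=64): BBTTLL=1 BBTTLl=2 BBTTll=1 BBTtLL=2 BBTtLl=4 BBTtll=2 BBttLL=1 BBttLl=2 BBttll=1 BbTTLL=2 BbTTLl=4 BbTTll=2 BbTtLL=4 BbTtLl=8 BbTtll=4 BbttLL=2 BbttLl=4 Bbttll=2 bbTTLL=1 bbTTLl=2 bbTTll=1 bbTtLL=2 bbTtLl=4 bbTtll=2 bbttLL=1 bbttLl=2 bbttll=1
B_ tt ll hits 3/64; gcd=1; 3÷1/64÷1 = 3/64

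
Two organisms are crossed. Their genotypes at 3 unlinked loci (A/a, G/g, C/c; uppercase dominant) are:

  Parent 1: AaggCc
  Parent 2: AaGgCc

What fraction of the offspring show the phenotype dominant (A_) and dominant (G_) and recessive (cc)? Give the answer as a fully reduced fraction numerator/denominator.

P(A_ G_ cc) = 3/32

AaggCc gametes: AgC×2, Agc×2, agC×2, agc×2
AaGgCc gametes: AGC×1, AGc×1, AgC×1, Agc×1, aGC×1, aGc×1, agC×1, agc×1
AaggCc×AaGgCc grid (8·8=64): AAGgCC=2 AAGgCc=4 AAGgcc=2 AAggCC=2 AAggCc=4 AAggcc=2 AaGgCC=4 AaGgCc=8 AaGgcc=4 AaggCC=4 AaggCc=8 Aaggcc=4 aaGgCC=2 aaGgCc=4 aaGgcc=2 aaggCC=2 aaggCc=4 aaggcc=2
A_ G_ cc hits 6/64; gcd=2; 6÷2/64÷2 = 3/32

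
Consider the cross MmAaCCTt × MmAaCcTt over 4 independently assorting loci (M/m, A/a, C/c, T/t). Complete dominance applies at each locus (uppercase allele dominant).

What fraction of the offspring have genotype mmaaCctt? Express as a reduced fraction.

MmAaCCTt gametes: MACT×2, MACt×2, MaCT×2, MaCt×2, mACT×2, mACt×2, maCT×2, maCt×2
MmAaCcTt gametes: MACT×1, MACt×1, MAcT×1, MAct×1, MaCT×1, MaCt×1, MacT×1, Mact×1, mACT×1, mACt×1, mAcT×1, mAct×1, maCT×1, maCt×1, macT×1, mact×1
MmAaCCTt×MmAaCcTt grid (16·16=256): MMAACCTT=2 MMAACCTt=4 MMAACCtt=2 MMAACcTT=2 MMAACcTt=4 MMAACctt=2 MMAaCCTT=4 MMAaCCTt=8 MMAaCCtt=4 MMAaCcTT=4 MMAaCcTt=8 MMAaCctt=4 MMaaCCTT=2 MMaaCCTt=4 MMaaCCtt=2 MMaaCcTT=2 MMaaCcTt=4 MMaaCctt=2 MmAACCTT=4 MmAACCTt=8 MmAACCtt=4 MmAACcTT=4 MmAACcTt=8 MmAACctt=4 MmAaCCTT=8 MmAaCCTt=16 MmAaCCtt=8 MmAaCcTT=8 MmAaCcTt=16 MmAaCctt=8 MmaaCCTT=4 MmaaCCTt=8 MmaaCCtt=4 MmaaCcTT=4 MmaaCcTt=8 MmaaCctt=4 mmAACCTT=2 mmAACCTt=4 mmAACCtt=2 mmAACcTT=2 mmAACcTt=4 mmAACctt=2 mmAaCCTT=4 mmAaCCTt=8 mmAaCCtt=4 mmAaCcTT=4 mmAaCcTt=8 mmAaCctt=4 mmaaCCTT=2 mmaaCCTt=4 mmaaCCtt=2 mmaaCcTT=2 mmaaCcTt=4 mmaaCctt=2
mmaaCctt hits 2/256; gcd=2; 2÷2/256÷2 = 1/128

P(mmaaCctt) = 1/128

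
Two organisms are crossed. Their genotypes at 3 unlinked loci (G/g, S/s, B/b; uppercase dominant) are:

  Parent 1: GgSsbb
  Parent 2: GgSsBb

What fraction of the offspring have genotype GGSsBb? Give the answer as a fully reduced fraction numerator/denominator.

P(GGSsBb) = 1/16

GgSsbb gametes: GSb×2, Gsb×2, gSb×2, gsb×2
GgSsBb gametes: GSB×1, GSb×1, GsB×1, Gsb×1, gSB×1, gSb×1, gsB×1, gsb×1
GgSsbb×GgSsBb grid (8·8=64): GGSSBb=2 GGSSbb=2 GGSsBb=4 GGSsbb=4 GGssBb=2 GGssbb=2 GgSSBb=4 GgSSbb=4 GgSsBb=8 GgSsbb=8 GgssBb=4 Ggssbb=4 ggSSBb=2 ggSSbb=2 ggSsBb=4 ggSsbb=4 ggssBb=2 ggssbb=2
GGSsBb hits 4/64; gcd=4; 4÷4/64÷4 = 1/16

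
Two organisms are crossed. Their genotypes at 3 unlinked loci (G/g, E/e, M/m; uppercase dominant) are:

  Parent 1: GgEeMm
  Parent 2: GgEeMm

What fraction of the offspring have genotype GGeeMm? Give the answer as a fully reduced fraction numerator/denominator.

GgEeMm gametes: GEM×1, GEm×1, GeM×1, Gem×1, gEM×1, gEm×1, geM×1, gem×1
GgEeMm gametes: GEM×1, GEm×1, GeM×1, Gem×1, gEM×1, gEm×1, geM×1, gem×1
GgEeMm×GgEeMm grid (8·8=64): GGEEMM=1 GGEEMm=2 GGEEmm=1 GGEeMM=2 GGEeMm=4 GGEemm=2 GGeeMM=1 GGeeMm=2 GGeemm=1 GgEEMM=2 GgEEMm=4 GgEEmm=2 GgEeMM=4 GgEeMm=8 GgEemm=4 GgeeMM=2 GgeeMm=4 Ggeemm=2 ggEEMM=1 ggEEMm=2 ggEEmm=1 ggEeMM=2 ggEeMm=4 ggEemm=2 ggeeMM=1 ggeeMm=2 ggeemm=1
GGeeMm hits 2/64; gcd=2; 2÷2/64÷2 = 1/32

P(GGeeMm) = 1/32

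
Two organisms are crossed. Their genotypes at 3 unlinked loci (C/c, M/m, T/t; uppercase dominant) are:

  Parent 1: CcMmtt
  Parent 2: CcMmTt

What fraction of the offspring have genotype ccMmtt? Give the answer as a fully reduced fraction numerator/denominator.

P(ccMmtt) = 1/16

CcMmtt gametes: CMt×2, Cmt×2, cMt×2, cmt×2
CcMmTt gametes: CMT×1, CMt×1, CmT×1, Cmt×1, cMT×1, cMt×1, cmT×1, cmt×1
CcMmtt×CcMmTt grid (8·8=64): CCMMTt=2 CCMMtt=2 CCMmTt=4 CCMmtt=4 CCmmTt=2 CCmmtt=2 CcMMTt=4 CcMMtt=4 CcMmTt=8 CcMmtt=8 CcmmTt=4 Ccmmtt=4 ccMMTt=2 ccMMtt=2 ccMmTt=4 ccMmtt=4 ccmmTt=2 ccmmtt=2
ccMmtt hits 4/64; gcd=4; 4÷4/64÷4 = 1/16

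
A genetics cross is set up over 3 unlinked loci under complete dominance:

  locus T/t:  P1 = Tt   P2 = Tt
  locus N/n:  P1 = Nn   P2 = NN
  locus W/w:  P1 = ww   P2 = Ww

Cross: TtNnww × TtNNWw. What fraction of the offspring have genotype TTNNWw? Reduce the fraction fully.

TtNnww gametes: TNw×2, Tnw×2, tNw×2, tnw×2
TtNNWw gametes: TNW×2, TNw×2, tNW×2, tNw×2
TtNnww×TtNNWw grid (8·8=64): TTNNWw=4 TTNNww=4 TTNnWw=4 TTNnww=4 TtNNWw=8 TtNNww=8 TtNnWw=8 TtNnww=8 ttNNWw=4 ttNNww=4 ttNnWw=4 ttNnww=4
TTNNWw hits 4/64; gcd=4; 4÷4/64÷4 = 1/16

P(TTNNWw) = 1/16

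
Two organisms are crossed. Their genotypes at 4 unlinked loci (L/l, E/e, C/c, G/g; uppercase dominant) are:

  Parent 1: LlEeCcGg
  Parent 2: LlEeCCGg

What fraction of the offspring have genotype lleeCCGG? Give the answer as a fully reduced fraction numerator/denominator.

P(lleeCCGG) = 1/128

LlEeCcGg gametes: LECG×1, LECg×1, LEcG×1, LEcg×1, LeCG×1, LeCg×1, LecG×1, Lecg×1, lECG×1, lECg×1, lEcG×1, lEcg×1, leCG×1, leCg×1, lecG×1, lecg×1
LlEeCCGg gametes: LECG×2, LECg×2, LeCG×2, LeCg×2, lECG×2, lECg×2, leCG×2, leCg×2
LlEeCcGg×LlEeCCGg grid (16·16=256): LLEECCGG=2 LLEECCGg=4 LLEECCgg=2 LLEECcGG=2 LLEECcGg=4 LLEECcgg=2 LLEeCCGG=4 LLEeCCGg=8 LLEeCCgg=4 LLEeCcGG=4 LLEeCcGg=8 LLEeCcgg=4 LLeeCCGG=2 LLeeCCGg=4 LLeeCCgg=2 LLeeCcGG=2 LLeeCcGg=4 LLeeCcgg=2 LlEECCGG=4 LlEECCGg=8 LlEECCgg=4 LlEECcGG=4 LlEECcGg=8 LlEECcgg=4 LlEeCCGG=8 LlEeCCGg=16 LlEeCCgg=8 LlEeCcGG=8 LlEeCcGg=16 LlEeCcgg=8 LleeCCGG=4 LleeCCGg=8 LleeCCgg=4 LleeCcGG=4 LleeCcGg=8 LleeCcgg=4 llEECCGG=2 llEECCGg=4 llEECCgg=2 llEECcGG=2 llEECcGg=4 llEECcgg=2 llEeCCGG=4 llEeCCGg=8 llEeCCgg=4 llEeCcGG=4 llEeCcGg=8 llEeCcgg=4 lleeCCGG=2 lleeCCGg=4 lleeCCgg=2 lleeCcGG=2 lleeCcGg=4 lleeCcgg=2
lleeCCGG hits 2/256; gcd=2; 2÷2/256÷2 = 1/128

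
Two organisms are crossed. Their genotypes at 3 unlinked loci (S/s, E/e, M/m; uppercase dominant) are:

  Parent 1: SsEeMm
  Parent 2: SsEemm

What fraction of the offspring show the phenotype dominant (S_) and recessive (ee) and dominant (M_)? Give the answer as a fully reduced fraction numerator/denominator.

P(S_ ee M_) = 3/32

SsEeMm gametes: SEM×1, SEm×1, SeM×1, Sem×1, sEM×1, sEm×1, seM×1, sem×1
SsEemm gametes: SEm×2, Sem×2, sEm×2, sem×2
SsEeMm×SsEemm grid (8·8=64): SSEEMm=2 SSEEmm=2 SSEeMm=4 SSEemm=4 SSeeMm=2 SSeemm=2 SsEEMm=4 SsEEmm=4 SsEeMm=8 SsEemm=8 SseeMm=4 Sseemm=4 ssEEMm=2 ssEEmm=2 ssEeMm=4 ssEemm=4 sseeMm=2 sseemm=2
S_ ee M_ hits 6/64; gcd=2; 6÷2/64÷2 = 3/32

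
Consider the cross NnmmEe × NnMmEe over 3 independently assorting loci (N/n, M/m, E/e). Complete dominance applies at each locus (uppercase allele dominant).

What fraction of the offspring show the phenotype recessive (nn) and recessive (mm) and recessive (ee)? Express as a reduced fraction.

P(nn mm ee) = 1/32

NnmmEe gametes: NmE×2, Nme×2, nmE×2, nme×2
NnMmEe gametes: NME×1, NMe×1, NmE×1, Nme×1, nME×1, nMe×1, nmE×1, nme×1
NnmmEe×NnMmEe grid (8·8=64): NNMmEE=2 NNMmEe=4 NNMmee=2 NNmmEE=2 NNmmEe=4 NNmmee=2 NnMmEE=4 NnMmEe=8 NnMmee=4 NnmmEE=4 NnmmEe=8 Nnmmee=4 nnMmEE=2 nnMmEe=4 nnMmee=2 nnmmEE=2 nnmmEe=4 nnmmee=2
nn mm ee hits 2/64; gcd=2; 2÷2/64÷2 = 1/32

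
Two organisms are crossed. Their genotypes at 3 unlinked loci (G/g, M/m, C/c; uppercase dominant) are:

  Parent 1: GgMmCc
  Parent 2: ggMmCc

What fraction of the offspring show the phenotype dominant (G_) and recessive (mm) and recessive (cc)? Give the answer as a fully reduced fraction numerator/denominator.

GgMmCc gametes: GMC×1, GMc×1, GmC×1, Gmc×1, gMC×1, gMc×1, gmC×1, gmc×1
ggMmCc gametes: gMC×2, gMc×2, gmC×2, gmc×2
GgMmCc×ggMmCc grid (8·8=64): GgMMCC=2 GgMMCc=4 GgMMcc=2 GgMmCC=4 GgMmCc=8 GgMmcc=4 GgmmCC=2 GgmmCc=4 Ggmmcc=2 ggMMCC=2 ggMMCc=4 ggMMcc=2 ggMmCC=4 ggMmCc=8 ggMmcc=4 ggmmCC=2 ggmmCc=4 ggmmcc=2
G_ mm cc hits 2/64; gcd=2; 2÷2/64÷2 = 1/32

P(G_ mm cc) = 1/32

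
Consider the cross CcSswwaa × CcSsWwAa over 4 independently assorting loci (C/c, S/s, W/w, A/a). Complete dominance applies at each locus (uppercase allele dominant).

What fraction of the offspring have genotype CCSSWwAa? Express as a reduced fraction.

P(CCSSWwAa) = 1/64

CcSswwaa gametes: CSwa×4, Cswa×4, cSwa×4, cswa×4
CcSsWwAa gametes: CSWA×1, CSWa×1, CSwA×1, CSwa×1, CsWA×1, CsWa×1, CswA×1, Cswa×1, cSWA×1, cSWa×1, cSwA×1, cSwa×1, csWA×1, csWa×1, cswA×1, cswa×1
CcSswwaa×CcSsWwAa grid (16·16=256): CCSSWwAa=4 CCSSWwaa=4 CCSSwwAa=4 CCSSwwaa=4 CCSsWwAa=8 CCSsWwaa=8 CCSswwAa=8 CCSswwaa=8 CCssWwAa=4 CCssWwaa=4 CCsswwAa=4 CCsswwaa=4 CcSSWwAa=8 CcSSWwaa=8 CcSSwwAa=8 CcSSwwaa=8 CcSsWwAa=16 CcSsWwaa=16 CcSswwAa=16 CcSswwaa=16 CcssWwAa=8 CcssWwaa=8 CcsswwAa=8 Ccsswwaa=8 ccSSWwAa=4 ccSSWwaa=4 ccSSwwAa=4 ccSSwwaa=4 ccSsWwAa=8 ccSsWwaa=8 ccSswwAa=8 ccSswwaa=8 ccssWwAa=4 ccssWwaa=4 ccsswwAa=4 ccsswwaa=4
CCSSWwAa hits 4/256; gcd=4; 4÷4/256÷4 = 1/64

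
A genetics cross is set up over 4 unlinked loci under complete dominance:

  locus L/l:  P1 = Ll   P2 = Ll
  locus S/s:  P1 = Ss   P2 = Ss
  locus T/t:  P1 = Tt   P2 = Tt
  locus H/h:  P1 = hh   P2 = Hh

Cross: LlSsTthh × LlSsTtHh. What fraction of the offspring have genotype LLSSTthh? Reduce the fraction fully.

P(LLSSTthh) = 1/64

LlSsTthh gametes: LSTh×2, LSth×2, LsTh×2, Lsth×2, lSTh×2, lSth×2, lsTh×2, lsth×2
LlSsTtHh gametes: LSTH×1, LSTh×1, LStH×1, LSth×1, LsTH×1, LsTh×1, LstH×1, Lsth×1, lSTH×1, lSTh×1, lStH×1, lSth×1, lsTH×1, lsTh×1, lstH×1, lsth×1
LlSsTthh×LlSsTtHh grid (16·16=256): LLSSTTHh=2 LLSSTThh=2 LLSSTtHh=4 LLSSTthh=4 LLSSttHh=2 LLSStthh=2 LLSsTTHh=4 LLSsTThh=4 LLSsTtHh=8 LLSsTthh=8 LLSsttHh=4 LLSstthh=4 LLssTTHh=2 LLssTThh=2 LLssTtHh=4 LLssTthh=4 LLssttHh=2 LLsstthh=2 LlSSTTHh=4 LlSSTThh=4 LlSSTtHh=8 LlSSTthh=8 LlSSttHh=4 LlSStthh=4 LlSsTTHh=8 LlSsTThh=8 LlSsTtHh=16 LlSsTthh=16 LlSsttHh=8 LlSstthh=8 LlssTTHh=4 LlssTThh=4 LlssTtHh=8 LlssTthh=8 LlssttHh=4 Llsstthh=4 llSSTTHh=2 llSSTThh=2 llSSTtHh=4 llSSTthh=4 llSSttHh=2 llSStthh=2 llSsTTHh=4 llSsTThh=4 llSsTtHh=8 llSsTthh=8 llSsttHh=4 llSstthh=4 llssTTHh=2 llssTThh=2 llssTtHh=4 llssTthh=4 llssttHh=2 llsstthh=2
LLSSTthh hits 4/256; gcd=4; 4÷4/256÷4 = 1/64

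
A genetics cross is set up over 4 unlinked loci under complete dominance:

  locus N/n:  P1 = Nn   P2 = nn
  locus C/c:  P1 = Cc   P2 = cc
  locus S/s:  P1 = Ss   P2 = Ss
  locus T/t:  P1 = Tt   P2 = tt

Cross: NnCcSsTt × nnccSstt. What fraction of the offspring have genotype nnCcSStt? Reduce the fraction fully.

NnCcSsTt gametes: NCST×1, NCSt×1, NCsT×1, NCst×1, NcST×1, NcSt×1, NcsT×1, Ncst×1, nCST×1, nCSt×1, nCsT×1, nCst×1, ncST×1, ncSt×1, ncsT×1, ncst×1
nnccSstt gametes: ncSt×8, ncst×8
NnCcSsTt×nnccSstt grid (16·16=256): NnCcSSTt=8 NnCcSStt=8 NnCcSsTt=16 NnCcSstt=16 NnCcssTt=8 NnCcsstt=8 NnccSSTt=8 NnccSStt=8 NnccSsTt=16 NnccSstt=16 NnccssTt=8 Nnccsstt=8 nnCcSSTt=8 nnCcSStt=8 nnCcSsTt=16 nnCcSstt=16 nnCcssTt=8 nnCcsstt=8 nnccSSTt=8 nnccSStt=8 nnccSsTt=16 nnccSstt=16 nnccssTt=8 nnccsstt=8
nnCcSStt hits 8/256; gcd=8; 8÷8/256÷8 = 1/32

P(nnCcSStt) = 1/32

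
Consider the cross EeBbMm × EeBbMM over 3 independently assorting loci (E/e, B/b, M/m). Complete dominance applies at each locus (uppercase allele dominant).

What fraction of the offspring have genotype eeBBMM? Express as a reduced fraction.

EeBbMm gametes: EBM×1, EBm×1, EbM×1, Ebm×1, eBM×1, eBm×1, ebM×1, ebm×1
EeBbMM gametes: EBM×2, EbM×2, eBM×2, ebM×2
EeBbMm×EeBbMM grid (8·8=64): EEBBMM=2 EEBBMm=2 EEBbMM=4 EEBbMm=4 EEbbMM=2 EEbbMm=2 EeBBMM=4 EeBBMm=4 EeBbMM=8 EeBbMm=8 EebbMM=4 EebbMm=4 eeBBMM=2 eeBBMm=2 eeBbMM=4 eeBbMm=4 eebbMM=2 eebbMm=2
eeBBMM hits 2/64; gcd=2; 2÷2/64÷2 = 1/32

P(eeBBMM) = 1/32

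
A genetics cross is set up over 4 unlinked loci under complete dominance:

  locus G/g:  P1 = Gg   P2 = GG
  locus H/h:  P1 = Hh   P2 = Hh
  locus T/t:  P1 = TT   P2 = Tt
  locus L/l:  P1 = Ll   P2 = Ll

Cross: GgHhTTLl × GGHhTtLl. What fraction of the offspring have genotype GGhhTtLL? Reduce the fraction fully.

GgHhTTLl gametes: GHTL×2, GHTl×2, GhTL×2, GhTl×2, gHTL×2, gHTl×2, ghTL×2, ghTl×2
GGHhTtLl gametes: GHTL×2, GHTl×2, GHtL×2, GHtl×2, GhTL×2, GhTl×2, GhtL×2, Ghtl×2
GgHhTTLl×GGHhTtLl grid (16·16=256): GGHHTTLL=4 GGHHTTLl=8 GGHHTTll=4 GGHHTtLL=4 GGHHTtLl=8 GGHHTtll=4 GGHhTTLL=8 GGHhTTLl=16 GGHhTTll=8 GGHhTtLL=8 GGHhTtLl=16 GGHhTtll=8 GGhhTTLL=4 GGhhTTLl=8 GGhhTTll=4 GGhhTtLL=4 GGhhTtLl=8 GGhhTtll=4 GgHHTTLL=4 GgHHTTLl=8 GgHHTTll=4 GgHHTtLL=4 GgHHTtLl=8 GgHHTtll=4 GgHhTTLL=8 GgHhTTLl=16 GgHhTTll=8 GgHhTtLL=8 GgHhTtLl=16 GgHhTtll=8 GghhTTLL=4 GghhTTLl=8 GghhTTll=4 GghhTtLL=4 GghhTtLl=8 GghhTtll=4
GGhhTtLL hits 4/256; gcd=4; 4÷4/256÷4 = 1/64

P(GGhhTtLL) = 1/64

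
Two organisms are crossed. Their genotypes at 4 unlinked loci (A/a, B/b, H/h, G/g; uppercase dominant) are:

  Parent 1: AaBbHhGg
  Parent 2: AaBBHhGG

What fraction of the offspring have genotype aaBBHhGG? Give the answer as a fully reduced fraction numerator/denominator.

AaBbHhGg gametes: ABHG×1, ABHg×1, ABhG×1, ABhg×1, AbHG×1, AbHg×1, AbhG×1, Abhg×1, aBHG×1, aBHg×1, aBhG×1, aBhg×1, abHG×1, abHg×1, abhG×1, abhg×1
AaBBHhGG gametes: ABHG×4, ABhG×4, aBHG×4, aBhG×4
AaBbHhGg×AaBBHhGG grid (16·16=256): AABBHHGG=4 AABBHHGg=4 AABBHhGG=8 AABBHhGg=8 AABBhhGG=4 AABBhhGg=4 AABbHHGG=4 AABbHHGg=4 AABbHhGG=8 AABbHhGg=8 AABbhhGG=4 AABbhhGg=4 AaBBHHGG=8 AaBBHHGg=8 AaBBHhGG=16 AaBBHhGg=16 AaBBhhGG=8 AaBBhhGg=8 AaBbHHGG=8 AaBbHHGg=8 AaBbHhGG=16 AaBbHhGg=16 AaBbhhGG=8 AaBbhhGg=8 aaBBHHGG=4 aaBBHHGg=4 aaBBHhGG=8 aaBBHhGg=8 aaBBhhGG=4 aaBBhhGg=4 aaBbHHGG=4 aaBbHHGg=4 aaBbHhGG=8 aaBbHhGg=8 aaBbhhGG=4 aaBbhhGg=4
aaBBHhGG hits 8/256; gcd=8; 8÷8/256÷8 = 1/32

P(aaBBHhGG) = 1/32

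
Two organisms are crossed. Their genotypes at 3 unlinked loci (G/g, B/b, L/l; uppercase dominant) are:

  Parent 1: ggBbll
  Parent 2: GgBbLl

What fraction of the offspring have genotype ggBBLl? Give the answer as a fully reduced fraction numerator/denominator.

P(ggBBLl) = 1/16

ggBbll gametes: gBl×4, gbl×4
GgBbLl gametes: GBL×1, GBl×1, GbL×1, Gbl×1, gBL×1, gBl×1, gbL×1, gbl×1
ggBbll×GgBbLl grid (8·8=64): GgBBLl=4 GgBBll=4 GgBbLl=8 GgBbll=8 GgbbLl=4 Ggbbll=4 ggBBLl=4 ggBBll=4 ggBbLl=8 ggBbll=8 ggbbLl=4 ggbbll=4
ggBBLl hits 4/64; gcd=4; 4÷4/64÷4 = 1/16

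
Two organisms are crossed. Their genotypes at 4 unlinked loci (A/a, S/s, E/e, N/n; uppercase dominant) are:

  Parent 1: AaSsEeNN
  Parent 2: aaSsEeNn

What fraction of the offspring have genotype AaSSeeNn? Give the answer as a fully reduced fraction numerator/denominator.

AaSsEeNN gametes: ASEN×2, ASeN×2, AsEN×2, AseN×2, aSEN×2, aSeN×2, asEN×2, aseN×2
aaSsEeNn gametes: aSEN×2, aSEn×2, aSeN×2, aSen×2, asEN×2, asEn×2, aseN×2, asen×2
AaSsEeNN×aaSsEeNn grid (16·16=256): AaSSEENN=4 AaSSEENn=4 AaSSEeNN=8 AaSSEeNn=8 AaSSeeNN=4 AaSSeeNn=4 AaSsEENN=8 AaSsEENn=8 AaSsEeNN=16 AaSsEeNn=16 AaSseeNN=8 AaSseeNn=8 AassEENN=4 AassEENn=4 AassEeNN=8 AassEeNn=8 AasseeNN=4 AasseeNn=4 aaSSEENN=4 aaSSEENn=4 aaSSEeNN=8 aaSSEeNn=8 aaSSeeNN=4 aaSSeeNn=4 aaSsEENN=8 aaSsEENn=8 aaSsEeNN=16 aaSsEeNn=16 aaSseeNN=8 aaSseeNn=8 aassEENN=4 aassEENn=4 aassEeNN=8 aassEeNn=8 aasseeNN=4 aasseeNn=4
AaSSeeNn hits 4/256; gcd=4; 4÷4/256÷4 = 1/64

P(AaSSeeNn) = 1/64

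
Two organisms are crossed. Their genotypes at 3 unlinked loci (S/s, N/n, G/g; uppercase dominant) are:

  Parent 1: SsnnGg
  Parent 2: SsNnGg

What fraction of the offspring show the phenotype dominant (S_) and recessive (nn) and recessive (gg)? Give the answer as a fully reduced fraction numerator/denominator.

P(S_ nn gg) = 3/32

SsnnGg gametes: SnG×2, Sng×2, snG×2, sng×2
SsNnGg gametes: SNG×1, SNg×1, SnG×1, Sng×1, sNG×1, sNg×1, snG×1, sng×1
SsnnGg×SsNnGg grid (8·8=64): SSNnGG=2 SSNnGg=4 SSNngg=2 SSnnGG=2 SSnnGg=4 SSnngg=2 SsNnGG=4 SsNnGg=8 SsNngg=4 SsnnGG=4 SsnnGg=8 Ssnngg=4 ssNnGG=2 ssNnGg=4 ssNngg=2 ssnnGG=2 ssnnGg=4 ssnngg=2
S_ nn gg hits 6/64; gcd=2; 6÷2/64÷2 = 3/32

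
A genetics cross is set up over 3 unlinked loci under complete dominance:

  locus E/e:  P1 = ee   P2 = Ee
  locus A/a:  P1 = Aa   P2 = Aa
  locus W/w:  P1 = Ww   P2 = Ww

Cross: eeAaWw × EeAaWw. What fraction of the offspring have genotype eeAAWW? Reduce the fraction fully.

P(eeAAWW) = 1/32

eeAaWw gametes: eAW×2, eAw×2, eaW×2, eaw×2
EeAaWw gametes: EAW×1, EAw×1, EaW×1, Eaw×1, eAW×1, eAw×1, eaW×1, eaw×1
eeAaWw×EeAaWw grid (8·8=64): EeAAWW=2 EeAAWw=4 EeAAww=2 EeAaWW=4 EeAaWw=8 EeAaww=4 EeaaWW=2 EeaaWw=4 Eeaaww=2 eeAAWW=2 eeAAWw=4 eeAAww=2 eeAaWW=4 eeAaWw=8 eeAaww=4 eeaaWW=2 eeaaWw=4 eeaaww=2
eeAAWW hits 2/64; gcd=2; 2÷2/64÷2 = 1/32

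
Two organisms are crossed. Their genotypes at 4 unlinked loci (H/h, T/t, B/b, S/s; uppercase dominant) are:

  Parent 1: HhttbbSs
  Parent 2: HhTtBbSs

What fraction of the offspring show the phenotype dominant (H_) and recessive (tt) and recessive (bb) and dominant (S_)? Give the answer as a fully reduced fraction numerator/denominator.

P(H_ tt bb S_) = 9/64

HhttbbSs gametes: HtbS×4, Htbs×4, htbS×4, htbs×4
HhTtBbSs gametes: HTBS×1, HTBs×1, HTbS×1, HTbs×1, HtBS×1, HtBs×1, HtbS×1, Htbs×1, hTBS×1, hTBs×1, hTbS×1, hTbs×1, htBS×1, htBs×1, htbS×1, htbs×1
HhttbbSs×HhTtBbSs grid (16·16=256): HHTtBbSS=4 HHTtBbSs=8 HHTtBbss=4 HHTtbbSS=4 HHTtbbSs=8 HHTtbbss=4 HHttBbSS=4 HHttBbSs=8 HHttBbss=4 HHttbbSS=4 HHttbbSs=8 HHttbbss=4 HhTtBbSS=8 HhTtBbSs=16 HhTtBbss=8 HhTtbbSS=8 HhTtbbSs=16 HhTtbbss=8 HhttBbSS=8 HhttBbSs=16 HhttBbss=8 HhttbbSS=8 HhttbbSs=16 Hhttbbss=8 hhTtBbSS=4 hhTtBbSs=8 hhTtBbss=4 hhTtbbSS=4 hhTtbbSs=8 hhTtbbss=4 hhttBbSS=4 hhttBbSs=8 hhttBbss=4 hhttbbSS=4 hhttbbSs=8 hhttbbss=4
H_ tt bb S_ hits 36/256; gcd=4; 36÷4/256÷4 = 9/64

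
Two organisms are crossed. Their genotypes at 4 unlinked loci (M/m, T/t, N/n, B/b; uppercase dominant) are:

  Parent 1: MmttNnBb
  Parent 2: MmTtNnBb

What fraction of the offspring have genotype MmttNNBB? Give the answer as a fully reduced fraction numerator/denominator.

MmttNnBb gametes: MtNB×2, MtNb×2, MtnB×2, Mtnb×2, mtNB×2, mtNb×2, mtnB×2, mtnb×2
MmTtNnBb gametes: MTNB×1, MTNb×1, MTnB×1, MTnb×1, MtNB×1, MtNb×1, MtnB×1, Mtnb×1, mTNB×1, mTNb×1, mTnB×1, mTnb×1, mtNB×1, mtNb×1, mtnB×1, mtnb×1
MmttNnBb×MmTtNnBb grid (16·16=256): MMTtNNBB=2 MMTtNNBb=4 MMTtNNbb=2 MMTtNnBB=4 MMTtNnBb=8 MMTtNnbb=4 MMTtnnBB=2 MMTtnnBb=4 MMTtnnbb=2 MMttNNBB=2 MMttNNBb=4 MMttNNbb=2 MMttNnBB=4 MMttNnBb=8 MMttNnbb=4 MMttnnBB=2 MMttnnBb=4 MMttnnbb=2 MmTtNNBB=4 MmTtNNBb=8 MmTtNNbb=4 MmTtNnBB=8 MmTtNnBb=16 MmTtNnbb=8 MmTtnnBB=4 MmTtnnBb=8 MmTtnnbb=4 MmttNNBB=4 MmttNNBb=8 MmttNNbb=4 MmttNnBB=8 MmttNnBb=16 MmttNnbb=8 MmttnnBB=4 MmttnnBb=8 Mmttnnbb=4 mmTtNNBB=2 mmTtNNBb=4 mmTtNNbb=2 mmTtNnBB=4 mmTtNnBb=8 mmTtNnbb=4 mmTtnnBB=2 mmTtnnBb=4 mmTtnnbb=2 mmttNNBB=2 mmttNNBb=4 mmttNNbb=2 mmttNnBB=4 mmttNnBb=8 mmttNnbb=4 mmttnnBB=2 mmttnnBb=4 mmttnnbb=2
MmttNNBB hits 4/256; gcd=4; 4÷4/256÷4 = 1/64

P(MmttNNBB) = 1/64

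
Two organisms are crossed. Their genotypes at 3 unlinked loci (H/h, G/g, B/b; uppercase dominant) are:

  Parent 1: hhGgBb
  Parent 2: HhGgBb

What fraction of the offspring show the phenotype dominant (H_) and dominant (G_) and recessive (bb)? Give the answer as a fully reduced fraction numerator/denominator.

P(H_ G_ bb) = 3/32

hhGgBb gametes: hGB×2, hGb×2, hgB×2, hgb×2
HhGgBb gametes: HGB×1, HGb×1, HgB×1, Hgb×1, hGB×1, hGb×1, hgB×1, hgb×1
hhGgBb×HhGgBb grid (8·8=64): HhGGBB=2 HhGGBb=4 HhGGbb=2 HhGgBB=4 HhGgBb=8 HhGgbb=4 HhggBB=2 HhggBb=4 Hhggbb=2 hhGGBB=2 hhGGBb=4 hhGGbb=2 hhGgBB=4 hhGgBb=8 hhGgbb=4 hhggBB=2 hhggBb=4 hhggbb=2
H_ G_ bb hits 6/64; gcd=2; 6÷2/64÷2 = 3/32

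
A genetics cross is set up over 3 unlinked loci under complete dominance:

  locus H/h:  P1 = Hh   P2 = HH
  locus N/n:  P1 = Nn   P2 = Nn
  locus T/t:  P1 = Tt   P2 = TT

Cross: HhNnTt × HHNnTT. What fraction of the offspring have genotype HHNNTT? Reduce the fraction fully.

HhNnTt gametes: HNT×1, HNt×1, HnT×1, Hnt×1, hNT×1, hNt×1, hnT×1, hnt×1
HHNnTT gametes: HNT×4, HnT×4
HhNnTt×HHNnTT grid (8·8=64): HHNNTT=4 HHNNTt=4 HHNnTT=8 HHNnTt=8 HHnnTT=4 HHnnTt=4 HhNNTT=4 HhNNTt=4 HhNnTT=8 HhNnTt=8 HhnnTT=4 HhnnTt=4
HHNNTT hits 4/64; gcd=4; 4÷4/64÷4 = 1/16

P(HHNNTT) = 1/16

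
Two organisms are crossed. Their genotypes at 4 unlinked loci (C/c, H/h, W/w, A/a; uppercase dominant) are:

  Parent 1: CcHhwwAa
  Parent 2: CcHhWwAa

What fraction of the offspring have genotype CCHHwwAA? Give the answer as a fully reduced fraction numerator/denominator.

P(CCHHwwAA) = 1/128

CcHhwwAa gametes: CHwA×2, CHwa×2, ChwA×2, Chwa×2, cHwA×2, cHwa×2, chwA×2, chwa×2
CcHhWwAa gametes: CHWA×1, CHWa×1, CHwA×1, CHwa×1, ChWA×1, ChWa×1, ChwA×1, Chwa×1, cHWA×1, cHWa×1, cHwA×1, cHwa×1, chWA×1, chWa×1, chwA×1, chwa×1
CcHhwwAa×CcHhWwAa grid (16·16=256): CCHHWwAA=2 CCHHWwAa=4 CCHHWwaa=2 CCHHwwAA=2 CCHHwwAa=4 CCHHwwaa=2 CCHhWwAA=4 CCHhWwAa=8 CCHhWwaa=4 CCHhwwAA=4 CCHhwwAa=8 CCHhwwaa=4 CChhWwAA=2 CChhWwAa=4 CChhWwaa=2 CChhwwAA=2 CChhwwAa=4 CChhwwaa=2 CcHHWwAA=4 CcHHWwAa=8 CcHHWwaa=4 CcHHwwAA=4 CcHHwwAa=8 CcHHwwaa=4 CcHhWwAA=8 CcHhWwAa=16 CcHhWwaa=8 CcHhwwAA=8 CcHhwwAa=16 CcHhwwaa=8 CchhWwAA=4 CchhWwAa=8 CchhWwaa=4 CchhwwAA=4 CchhwwAa=8 Cchhwwaa=4 ccHHWwAA=2 ccHHWwAa=4 ccHHWwaa=2 ccHHwwAA=2 ccHHwwAa=4 ccHHwwaa=2 ccHhWwAA=4 ccHhWwAa=8 ccHhWwaa=4 ccHhwwAA=4 ccHhwwAa=8 ccHhwwaa=4 cchhWwAA=2 cchhWwAa=4 cchhWwaa=2 cchhwwAA=2 cchhwwAa=4 cchhwwaa=2
CCHHwwAA hits 2/256; gcd=2; 2÷2/256÷2 = 1/128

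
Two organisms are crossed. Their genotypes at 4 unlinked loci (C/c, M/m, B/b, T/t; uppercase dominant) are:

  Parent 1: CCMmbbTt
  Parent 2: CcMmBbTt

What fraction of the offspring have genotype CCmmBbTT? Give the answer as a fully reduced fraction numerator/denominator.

CCMmbbTt gametes: CMbT×4, CMbt×4, CmbT×4, Cmbt×4
CcMmBbTt gametes: CMBT×1, CMBt×1, CMbT×1, CMbt×1, CmBT×1, CmBt×1, CmbT×1, Cmbt×1, cMBT×1, cMBt×1, cMbT×1, cMbt×1, cmBT×1, cmBt×1, cmbT×1, cmbt×1
CCMmbbTt×CcMmBbTt grid (16·16=256): CCMMBbTT=4 CCMMBbTt=8 CCMMBbtt=4 CCMMbbTT=4 CCMMbbTt=8 CCMMbbtt=4 CCMmBbTT=8 CCMmBbTt=16 CCMmBbtt=8 CCMmbbTT=8 CCMmbbTt=16 CCMmbbtt=8 CCmmBbTT=4 CCmmBbTt=8 CCmmBbtt=4 CCmmbbTT=4 CCmmbbTt=8 CCmmbbtt=4 CcMMBbTT=4 CcMMBbTt=8 CcMMBbtt=4 CcMMbbTT=4 CcMMbbTt=8 CcMMbbtt=4 CcMmBbTT=8 CcMmBbTt=16 CcMmBbtt=8 CcMmbbTT=8 CcMmbbTt=16 CcMmbbtt=8 CcmmBbTT=4 CcmmBbTt=8 CcmmBbtt=4 CcmmbbTT=4 CcmmbbTt=8 Ccmmbbtt=4
CCmmBbTT hits 4/256; gcd=4; 4÷4/256÷4 = 1/64

P(CCmmBbTT) = 1/64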